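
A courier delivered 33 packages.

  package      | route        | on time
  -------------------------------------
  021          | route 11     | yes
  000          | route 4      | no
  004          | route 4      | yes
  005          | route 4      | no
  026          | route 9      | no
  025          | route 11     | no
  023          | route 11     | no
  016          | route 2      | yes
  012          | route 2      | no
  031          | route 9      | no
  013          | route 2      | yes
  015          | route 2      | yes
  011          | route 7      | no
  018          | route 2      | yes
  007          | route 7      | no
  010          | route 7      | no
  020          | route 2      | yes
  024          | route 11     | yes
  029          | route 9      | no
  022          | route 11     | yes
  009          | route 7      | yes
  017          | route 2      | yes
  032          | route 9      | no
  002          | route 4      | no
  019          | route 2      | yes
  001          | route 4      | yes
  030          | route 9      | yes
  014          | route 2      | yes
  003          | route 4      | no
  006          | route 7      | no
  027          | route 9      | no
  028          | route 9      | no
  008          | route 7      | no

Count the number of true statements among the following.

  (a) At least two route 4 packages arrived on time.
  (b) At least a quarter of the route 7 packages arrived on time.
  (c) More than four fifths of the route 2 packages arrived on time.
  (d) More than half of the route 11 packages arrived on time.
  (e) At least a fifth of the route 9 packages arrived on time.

(a) route 4: |A| = 6, |A ∩ B| = 2; needs |A ∩ B| ≥ 2 — true.
(b) route 7: |A| = 6, |A ∩ B| = 1; needs |A ∩ B| / |A| ≥ 1/4 — false.
(c) route 2: |A| = 9, |A ∩ B| = 8; needs |A ∩ B| / |A| > 4/5 — true.
(d) route 11: |A| = 5, |A ∩ B| = 3; needs |A ∩ B| > |A ∖ B| — true.
(e) route 9: |A| = 7, |A ∩ B| = 1; needs |A ∩ B| / |A| ≥ 1/5 — false.

3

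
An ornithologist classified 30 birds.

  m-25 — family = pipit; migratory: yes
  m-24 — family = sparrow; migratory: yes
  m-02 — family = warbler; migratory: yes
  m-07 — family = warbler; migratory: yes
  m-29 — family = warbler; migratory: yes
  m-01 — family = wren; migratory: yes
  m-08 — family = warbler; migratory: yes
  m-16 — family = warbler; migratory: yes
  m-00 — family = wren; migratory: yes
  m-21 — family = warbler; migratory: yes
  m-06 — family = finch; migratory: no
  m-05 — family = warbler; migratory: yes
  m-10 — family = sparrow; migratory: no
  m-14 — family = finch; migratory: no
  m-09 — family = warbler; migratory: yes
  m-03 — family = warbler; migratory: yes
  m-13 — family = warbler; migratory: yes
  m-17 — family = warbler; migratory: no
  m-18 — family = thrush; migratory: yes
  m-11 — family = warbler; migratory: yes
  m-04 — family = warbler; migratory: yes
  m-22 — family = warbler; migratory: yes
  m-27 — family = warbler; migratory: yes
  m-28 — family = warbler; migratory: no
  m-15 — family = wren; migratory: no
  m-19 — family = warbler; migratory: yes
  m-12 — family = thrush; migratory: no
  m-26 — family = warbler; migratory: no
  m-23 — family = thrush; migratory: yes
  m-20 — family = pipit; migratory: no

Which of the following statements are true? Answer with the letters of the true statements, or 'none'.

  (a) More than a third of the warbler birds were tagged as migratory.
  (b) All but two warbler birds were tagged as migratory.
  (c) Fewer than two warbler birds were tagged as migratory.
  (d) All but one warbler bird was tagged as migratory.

|A| = 18, |A ∩ B| = 15, |A ∖ B| = 3.
(a) |A ∩ B| / |A| > 1/3: holds.
(b) |A ∖ B| = 2: fails.
(c) |A ∩ B| < 2: fails.
(d) |A ∖ B| = 1: fails.

(a)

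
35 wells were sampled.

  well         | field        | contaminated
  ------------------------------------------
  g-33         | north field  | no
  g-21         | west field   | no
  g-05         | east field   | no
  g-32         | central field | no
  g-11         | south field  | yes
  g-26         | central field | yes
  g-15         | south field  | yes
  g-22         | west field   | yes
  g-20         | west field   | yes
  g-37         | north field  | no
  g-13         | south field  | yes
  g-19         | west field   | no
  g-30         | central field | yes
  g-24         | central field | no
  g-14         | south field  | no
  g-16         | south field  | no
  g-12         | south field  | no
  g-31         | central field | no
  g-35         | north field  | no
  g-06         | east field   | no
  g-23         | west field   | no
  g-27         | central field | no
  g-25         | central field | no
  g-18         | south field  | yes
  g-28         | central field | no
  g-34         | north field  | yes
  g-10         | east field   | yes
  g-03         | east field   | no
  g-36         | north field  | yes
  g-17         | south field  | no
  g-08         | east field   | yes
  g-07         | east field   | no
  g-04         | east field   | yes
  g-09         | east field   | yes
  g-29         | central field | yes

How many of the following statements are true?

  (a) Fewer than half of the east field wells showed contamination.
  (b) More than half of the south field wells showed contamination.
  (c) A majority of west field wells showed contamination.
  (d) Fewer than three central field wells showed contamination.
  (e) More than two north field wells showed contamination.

(a) east field: |A| = 8, |A ∩ B| = 4; needs |A ∩ B| < |A ∖ B| — false.
(b) south field: |A| = 8, |A ∩ B| = 4; needs |A ∩ B| > |A ∖ B| — false.
(c) west field: |A| = 5, |A ∩ B| = 2; needs |A ∩ B| > |A ∖ B| — false.
(d) central field: |A| = 9, |A ∩ B| = 3; needs |A ∩ B| < 3 — false.
(e) north field: |A| = 5, |A ∩ B| = 2; needs |A ∩ B| > 2 — false.

0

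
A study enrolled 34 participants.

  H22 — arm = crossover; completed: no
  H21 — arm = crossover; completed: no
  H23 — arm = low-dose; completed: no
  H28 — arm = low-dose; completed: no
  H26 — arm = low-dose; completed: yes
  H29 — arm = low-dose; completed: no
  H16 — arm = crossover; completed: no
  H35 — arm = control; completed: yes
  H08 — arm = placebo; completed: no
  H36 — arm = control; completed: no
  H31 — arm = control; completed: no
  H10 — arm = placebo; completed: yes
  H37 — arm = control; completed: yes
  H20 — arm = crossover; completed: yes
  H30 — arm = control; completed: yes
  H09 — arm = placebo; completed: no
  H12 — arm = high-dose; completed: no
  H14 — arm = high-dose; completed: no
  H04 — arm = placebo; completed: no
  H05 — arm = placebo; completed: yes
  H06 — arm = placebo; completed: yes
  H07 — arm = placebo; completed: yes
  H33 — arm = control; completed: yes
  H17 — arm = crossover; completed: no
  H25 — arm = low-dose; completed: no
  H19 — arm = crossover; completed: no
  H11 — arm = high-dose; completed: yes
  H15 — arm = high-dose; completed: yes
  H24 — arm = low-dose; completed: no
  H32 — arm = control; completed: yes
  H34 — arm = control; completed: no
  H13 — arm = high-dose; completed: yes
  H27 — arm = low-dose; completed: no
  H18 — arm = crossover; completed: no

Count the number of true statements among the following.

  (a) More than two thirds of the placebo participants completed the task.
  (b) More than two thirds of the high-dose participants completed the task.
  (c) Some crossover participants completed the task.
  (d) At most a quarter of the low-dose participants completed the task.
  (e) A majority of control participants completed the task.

3

(a) placebo: |A| = 7, |A ∩ B| = 4; needs |A ∩ B| / |A| > 2/3 — false.
(b) high-dose: |A| = 5, |A ∩ B| = 3; needs |A ∩ B| / |A| > 2/3 — false.
(c) crossover: |A| = 7, |A ∩ B| = 1; needs A ∩ B ≠ ∅ (|A ∩ B| ≥ 1) — true.
(d) low-dose: |A| = 7, |A ∩ B| = 1; needs |A ∩ B| / |A| ≤ 1/4 — true.
(e) control: |A| = 8, |A ∩ B| = 5; needs |A ∩ B| > |A ∖ B| — true.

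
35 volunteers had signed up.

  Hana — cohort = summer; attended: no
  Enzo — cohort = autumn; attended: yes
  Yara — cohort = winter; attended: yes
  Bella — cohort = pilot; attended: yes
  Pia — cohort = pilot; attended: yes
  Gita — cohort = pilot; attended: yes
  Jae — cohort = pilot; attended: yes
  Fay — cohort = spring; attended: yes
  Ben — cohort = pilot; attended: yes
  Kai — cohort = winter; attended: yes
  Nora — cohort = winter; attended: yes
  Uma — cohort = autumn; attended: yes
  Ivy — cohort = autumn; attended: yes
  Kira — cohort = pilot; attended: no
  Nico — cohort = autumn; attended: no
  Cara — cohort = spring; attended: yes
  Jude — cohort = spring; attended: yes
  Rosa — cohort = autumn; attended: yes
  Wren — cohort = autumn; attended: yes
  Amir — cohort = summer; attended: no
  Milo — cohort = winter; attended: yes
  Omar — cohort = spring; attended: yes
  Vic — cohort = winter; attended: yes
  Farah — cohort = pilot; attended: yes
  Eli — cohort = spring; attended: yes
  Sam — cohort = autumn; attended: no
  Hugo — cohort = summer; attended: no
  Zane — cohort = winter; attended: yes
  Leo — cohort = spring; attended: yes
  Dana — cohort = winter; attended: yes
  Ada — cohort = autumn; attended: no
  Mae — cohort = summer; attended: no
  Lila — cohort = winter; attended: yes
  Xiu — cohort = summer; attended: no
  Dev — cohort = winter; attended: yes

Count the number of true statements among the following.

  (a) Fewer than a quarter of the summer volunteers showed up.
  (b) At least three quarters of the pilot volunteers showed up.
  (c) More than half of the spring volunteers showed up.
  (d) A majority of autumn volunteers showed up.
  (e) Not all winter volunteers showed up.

4

(a) summer: |A| = 5, |A ∩ B| = 0; needs |A ∩ B| / |A| < 1/4 — true.
(b) pilot: |A| = 7, |A ∩ B| = 6; needs |A ∩ B| / |A| ≥ 3/4 — true.
(c) spring: |A| = 6, |A ∩ B| = 6; needs |A ∩ B| > |A ∖ B| — true.
(d) autumn: |A| = 8, |A ∩ B| = 5; needs |A ∩ B| > |A ∖ B| — true.
(e) winter: |A| = 9, |A ∩ B| = 9; needs A ⊄ B (|A ∖ B| ≥ 1) — false.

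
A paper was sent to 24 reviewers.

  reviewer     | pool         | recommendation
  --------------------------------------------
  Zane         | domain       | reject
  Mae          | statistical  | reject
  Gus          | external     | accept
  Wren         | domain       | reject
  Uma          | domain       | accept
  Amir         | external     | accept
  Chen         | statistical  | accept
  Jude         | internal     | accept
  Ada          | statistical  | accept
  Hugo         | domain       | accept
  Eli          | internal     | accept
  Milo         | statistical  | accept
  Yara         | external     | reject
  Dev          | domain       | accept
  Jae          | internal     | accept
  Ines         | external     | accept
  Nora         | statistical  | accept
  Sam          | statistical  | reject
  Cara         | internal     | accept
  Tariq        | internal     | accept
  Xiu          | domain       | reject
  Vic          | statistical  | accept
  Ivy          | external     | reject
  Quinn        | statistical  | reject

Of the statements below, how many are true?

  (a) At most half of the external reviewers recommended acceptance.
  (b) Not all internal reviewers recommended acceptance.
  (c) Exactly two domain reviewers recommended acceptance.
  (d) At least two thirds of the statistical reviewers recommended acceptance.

(a) external: |A| = 5, |A ∩ B| = 3; needs |A ∩ B| ≤ |A ∖ B| — false.
(b) internal: |A| = 5, |A ∩ B| = 5; needs A ⊄ B (|A ∖ B| ≥ 1) — false.
(c) domain: |A| = 6, |A ∩ B| = 3; needs |A ∩ B| = 2 — false.
(d) statistical: |A| = 8, |A ∩ B| = 5; needs |A ∩ B| / |A| ≥ 2/3 — false.

0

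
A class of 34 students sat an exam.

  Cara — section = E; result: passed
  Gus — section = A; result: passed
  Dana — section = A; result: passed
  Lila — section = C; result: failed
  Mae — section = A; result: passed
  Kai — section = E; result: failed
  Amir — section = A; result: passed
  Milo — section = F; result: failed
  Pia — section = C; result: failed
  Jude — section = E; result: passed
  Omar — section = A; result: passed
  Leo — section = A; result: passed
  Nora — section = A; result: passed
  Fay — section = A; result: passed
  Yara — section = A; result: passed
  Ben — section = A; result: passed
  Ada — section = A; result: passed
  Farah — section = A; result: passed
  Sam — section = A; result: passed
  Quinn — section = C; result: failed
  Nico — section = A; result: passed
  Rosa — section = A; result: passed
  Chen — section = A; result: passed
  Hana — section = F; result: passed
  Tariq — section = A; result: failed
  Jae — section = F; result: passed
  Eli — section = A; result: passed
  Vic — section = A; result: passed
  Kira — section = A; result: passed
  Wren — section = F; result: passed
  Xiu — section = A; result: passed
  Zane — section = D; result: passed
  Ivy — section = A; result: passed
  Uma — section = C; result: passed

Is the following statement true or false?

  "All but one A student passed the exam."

'All but one A student passed the exam' holds iff |A ∖ B| = 1.
|A| = 22, |A ∩ B| = 21, |A ∖ B| = 1.
|A ∖ B| = 1, so the statement is true.

True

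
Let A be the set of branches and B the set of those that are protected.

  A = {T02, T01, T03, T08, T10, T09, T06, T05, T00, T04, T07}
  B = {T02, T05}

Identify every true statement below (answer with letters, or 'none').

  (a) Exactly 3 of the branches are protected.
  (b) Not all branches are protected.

(b)

|A| = 11, |A ∩ B| = 2, |A ∖ B| = 9.
(a) |A ∩ B| = 3: fails.
(b) A ⊄ B (|A ∖ B| ≥ 1): holds.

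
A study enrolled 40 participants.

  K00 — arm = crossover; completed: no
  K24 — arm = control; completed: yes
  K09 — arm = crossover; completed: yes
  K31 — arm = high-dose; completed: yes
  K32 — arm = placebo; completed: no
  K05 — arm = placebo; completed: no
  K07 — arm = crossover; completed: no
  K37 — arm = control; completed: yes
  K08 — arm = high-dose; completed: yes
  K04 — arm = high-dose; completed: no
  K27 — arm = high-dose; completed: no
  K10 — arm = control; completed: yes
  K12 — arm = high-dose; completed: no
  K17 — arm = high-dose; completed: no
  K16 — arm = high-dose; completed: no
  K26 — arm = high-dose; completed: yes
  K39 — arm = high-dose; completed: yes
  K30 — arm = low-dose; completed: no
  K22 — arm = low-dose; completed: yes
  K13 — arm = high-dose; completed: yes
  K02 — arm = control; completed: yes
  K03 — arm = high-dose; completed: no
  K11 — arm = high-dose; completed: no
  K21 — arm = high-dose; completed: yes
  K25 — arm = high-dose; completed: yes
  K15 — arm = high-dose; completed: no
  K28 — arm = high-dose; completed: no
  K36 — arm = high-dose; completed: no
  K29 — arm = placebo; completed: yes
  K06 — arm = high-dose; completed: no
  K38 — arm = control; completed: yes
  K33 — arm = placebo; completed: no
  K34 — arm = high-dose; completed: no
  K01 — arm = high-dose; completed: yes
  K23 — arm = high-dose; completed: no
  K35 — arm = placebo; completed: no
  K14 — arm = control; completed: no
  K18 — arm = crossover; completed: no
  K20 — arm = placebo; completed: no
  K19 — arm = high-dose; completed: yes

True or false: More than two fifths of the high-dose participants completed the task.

True

Truth condition: |A ∩ B| / |A| > 2/5.
|A| = 22, |A ∩ B| = 9, |A ∖ B| = 13.
|A ∩ B|/|A| = 9/22, so the statement is true.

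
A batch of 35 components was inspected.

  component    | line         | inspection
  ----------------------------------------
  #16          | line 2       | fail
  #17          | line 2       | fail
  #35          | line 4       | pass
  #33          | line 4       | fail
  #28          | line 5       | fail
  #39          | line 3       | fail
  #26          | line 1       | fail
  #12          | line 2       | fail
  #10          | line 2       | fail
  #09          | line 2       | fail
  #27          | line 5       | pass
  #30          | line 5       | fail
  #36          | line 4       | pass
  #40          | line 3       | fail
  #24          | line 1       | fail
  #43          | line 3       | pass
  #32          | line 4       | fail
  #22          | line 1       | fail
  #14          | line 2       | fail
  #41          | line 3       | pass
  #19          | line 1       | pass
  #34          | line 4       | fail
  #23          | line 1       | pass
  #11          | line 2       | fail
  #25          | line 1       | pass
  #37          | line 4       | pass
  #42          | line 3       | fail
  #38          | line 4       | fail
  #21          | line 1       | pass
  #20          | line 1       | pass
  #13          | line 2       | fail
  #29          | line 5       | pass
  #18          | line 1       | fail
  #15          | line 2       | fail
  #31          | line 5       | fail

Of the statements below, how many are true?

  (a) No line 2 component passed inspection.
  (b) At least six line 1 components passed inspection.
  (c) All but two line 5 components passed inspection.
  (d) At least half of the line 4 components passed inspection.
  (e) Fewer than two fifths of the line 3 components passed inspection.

1

(a) line 2: |A| = 9, |A ∩ B| = 0; needs A ∩ B = ∅ (|A ∩ B| = 0) — true.
(b) line 1: |A| = 9, |A ∩ B| = 5; needs |A ∩ B| ≥ 6 — false.
(c) line 5: |A| = 5, |A ∩ B| = 2; needs |A ∖ B| = 2 — false.
(d) line 4: |A| = 7, |A ∩ B| = 3; needs |A ∩ B| ≥ |A ∖ B| — false.
(e) line 3: |A| = 5, |A ∩ B| = 2; needs |A ∩ B| / |A| < 2/5 — false.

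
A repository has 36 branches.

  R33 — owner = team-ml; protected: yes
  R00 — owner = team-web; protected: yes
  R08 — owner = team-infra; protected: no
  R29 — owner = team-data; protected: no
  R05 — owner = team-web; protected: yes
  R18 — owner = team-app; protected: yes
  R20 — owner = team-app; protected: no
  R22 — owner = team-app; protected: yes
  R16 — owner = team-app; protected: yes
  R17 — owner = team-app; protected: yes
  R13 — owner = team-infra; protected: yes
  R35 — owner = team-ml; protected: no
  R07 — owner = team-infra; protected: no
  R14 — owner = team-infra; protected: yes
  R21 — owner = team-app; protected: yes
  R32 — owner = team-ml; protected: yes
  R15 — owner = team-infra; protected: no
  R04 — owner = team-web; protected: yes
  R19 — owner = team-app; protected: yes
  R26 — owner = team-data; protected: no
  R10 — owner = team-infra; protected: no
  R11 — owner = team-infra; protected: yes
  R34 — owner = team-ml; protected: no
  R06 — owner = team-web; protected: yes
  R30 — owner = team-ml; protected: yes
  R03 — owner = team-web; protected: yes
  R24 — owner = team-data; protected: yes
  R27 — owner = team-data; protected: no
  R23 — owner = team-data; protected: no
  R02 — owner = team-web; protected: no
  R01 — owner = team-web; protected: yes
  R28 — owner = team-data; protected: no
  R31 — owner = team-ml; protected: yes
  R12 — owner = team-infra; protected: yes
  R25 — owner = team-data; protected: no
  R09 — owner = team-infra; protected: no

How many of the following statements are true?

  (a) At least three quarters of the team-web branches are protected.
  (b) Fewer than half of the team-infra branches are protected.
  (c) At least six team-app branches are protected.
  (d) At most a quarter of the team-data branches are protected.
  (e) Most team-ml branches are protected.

(a) team-web: |A| = 7, |A ∩ B| = 6; needs |A ∩ B| / |A| ≥ 3/4 — true.
(b) team-infra: |A| = 9, |A ∩ B| = 4; needs |A ∩ B| < |A ∖ B| — true.
(c) team-app: |A| = 7, |A ∩ B| = 6; needs |A ∩ B| ≥ 6 — true.
(d) team-data: |A| = 7, |A ∩ B| = 1; needs |A ∩ B| / |A| ≤ 1/4 — true.
(e) team-ml: |A| = 6, |A ∩ B| = 4; needs |A ∩ B| > |A ∖ B| — true.

5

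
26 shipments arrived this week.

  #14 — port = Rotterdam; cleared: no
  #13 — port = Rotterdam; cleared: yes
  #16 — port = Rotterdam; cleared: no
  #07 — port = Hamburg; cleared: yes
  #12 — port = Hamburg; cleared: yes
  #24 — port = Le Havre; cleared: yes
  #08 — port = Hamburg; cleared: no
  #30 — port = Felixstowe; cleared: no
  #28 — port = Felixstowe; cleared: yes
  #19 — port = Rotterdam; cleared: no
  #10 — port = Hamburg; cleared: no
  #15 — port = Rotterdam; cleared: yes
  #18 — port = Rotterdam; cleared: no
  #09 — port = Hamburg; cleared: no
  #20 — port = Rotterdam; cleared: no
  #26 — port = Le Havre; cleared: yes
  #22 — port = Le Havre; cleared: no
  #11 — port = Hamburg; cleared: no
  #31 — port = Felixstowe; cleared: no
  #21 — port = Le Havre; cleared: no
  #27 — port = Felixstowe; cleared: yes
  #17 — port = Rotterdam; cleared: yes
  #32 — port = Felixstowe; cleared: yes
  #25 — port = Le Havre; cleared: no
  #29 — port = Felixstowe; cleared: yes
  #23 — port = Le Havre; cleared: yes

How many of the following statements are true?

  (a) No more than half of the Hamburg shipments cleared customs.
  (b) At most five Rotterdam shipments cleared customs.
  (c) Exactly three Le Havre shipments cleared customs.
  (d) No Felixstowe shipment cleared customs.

(a) Hamburg: |A| = 6, |A ∩ B| = 2; needs |A ∩ B| ≤ |A ∖ B| — true.
(b) Rotterdam: |A| = 8, |A ∩ B| = 3; needs |A ∩ B| ≤ 5 — true.
(c) Le Havre: |A| = 6, |A ∩ B| = 3; needs |A ∩ B| = 3 — true.
(d) Felixstowe: |A| = 6, |A ∩ B| = 4; needs A ∩ B = ∅ (|A ∩ B| = 0) — false.

3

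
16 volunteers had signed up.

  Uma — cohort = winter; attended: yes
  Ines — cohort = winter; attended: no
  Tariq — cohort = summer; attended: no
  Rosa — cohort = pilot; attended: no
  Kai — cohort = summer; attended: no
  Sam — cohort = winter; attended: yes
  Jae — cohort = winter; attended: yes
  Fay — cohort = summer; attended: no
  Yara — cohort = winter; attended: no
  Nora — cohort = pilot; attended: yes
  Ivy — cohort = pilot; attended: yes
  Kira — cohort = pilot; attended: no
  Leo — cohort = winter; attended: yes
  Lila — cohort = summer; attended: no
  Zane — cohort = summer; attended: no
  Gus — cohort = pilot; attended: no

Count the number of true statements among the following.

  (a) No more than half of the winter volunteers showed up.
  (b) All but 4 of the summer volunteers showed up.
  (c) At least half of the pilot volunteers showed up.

0

(a) winter: |A| = 6, |A ∩ B| = 4; needs |A ∩ B| ≤ |A ∖ B| — false.
(b) summer: |A| = 5, |A ∩ B| = 0; needs |A ∖ B| = 4 — false.
(c) pilot: |A| = 5, |A ∩ B| = 2; needs |A ∩ B| ≥ |A ∖ B| — false.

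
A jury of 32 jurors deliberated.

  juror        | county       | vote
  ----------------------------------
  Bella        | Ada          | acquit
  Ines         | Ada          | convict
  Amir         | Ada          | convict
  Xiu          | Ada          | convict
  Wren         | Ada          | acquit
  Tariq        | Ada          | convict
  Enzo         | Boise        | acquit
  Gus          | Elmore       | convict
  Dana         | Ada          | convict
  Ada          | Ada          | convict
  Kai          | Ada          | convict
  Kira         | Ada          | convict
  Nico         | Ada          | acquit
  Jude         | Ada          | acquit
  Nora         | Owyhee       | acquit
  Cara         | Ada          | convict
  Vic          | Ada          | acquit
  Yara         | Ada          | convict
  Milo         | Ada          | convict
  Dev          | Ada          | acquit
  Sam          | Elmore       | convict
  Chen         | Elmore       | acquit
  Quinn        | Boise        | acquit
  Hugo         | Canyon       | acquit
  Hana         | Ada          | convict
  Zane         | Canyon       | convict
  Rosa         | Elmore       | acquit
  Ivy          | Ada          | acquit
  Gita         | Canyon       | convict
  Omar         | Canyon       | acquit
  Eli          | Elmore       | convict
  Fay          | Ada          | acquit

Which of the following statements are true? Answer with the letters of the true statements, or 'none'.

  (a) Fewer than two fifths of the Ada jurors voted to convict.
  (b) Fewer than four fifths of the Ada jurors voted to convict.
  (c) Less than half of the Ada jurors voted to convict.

|A| = 20, |A ∩ B| = 12, |A ∖ B| = 8.
(a) |A ∩ B| / |A| < 2/5: fails.
(b) |A ∩ B| / |A| < 4/5: holds.
(c) |A ∩ B| < |A ∖ B|: fails.

(b)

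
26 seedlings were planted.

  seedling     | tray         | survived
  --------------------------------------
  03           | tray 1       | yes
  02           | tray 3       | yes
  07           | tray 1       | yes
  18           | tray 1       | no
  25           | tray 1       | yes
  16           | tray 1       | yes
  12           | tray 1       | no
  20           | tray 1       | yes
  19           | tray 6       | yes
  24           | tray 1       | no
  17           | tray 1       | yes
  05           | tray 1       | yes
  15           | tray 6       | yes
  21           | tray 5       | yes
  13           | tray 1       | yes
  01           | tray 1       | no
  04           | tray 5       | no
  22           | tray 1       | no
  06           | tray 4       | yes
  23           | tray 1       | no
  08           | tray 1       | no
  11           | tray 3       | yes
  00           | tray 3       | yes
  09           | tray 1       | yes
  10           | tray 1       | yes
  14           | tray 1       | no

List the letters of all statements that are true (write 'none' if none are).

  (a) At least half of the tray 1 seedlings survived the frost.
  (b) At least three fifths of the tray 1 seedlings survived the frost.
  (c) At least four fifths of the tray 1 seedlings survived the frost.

|A| = 18, |A ∩ B| = 10, |A ∖ B| = 8.
(a) |A ∩ B| ≥ |A ∖ B|: holds.
(b) |A ∩ B| / |A| ≥ 3/5: fails.
(c) |A ∩ B| / |A| ≥ 4/5: fails.

(a)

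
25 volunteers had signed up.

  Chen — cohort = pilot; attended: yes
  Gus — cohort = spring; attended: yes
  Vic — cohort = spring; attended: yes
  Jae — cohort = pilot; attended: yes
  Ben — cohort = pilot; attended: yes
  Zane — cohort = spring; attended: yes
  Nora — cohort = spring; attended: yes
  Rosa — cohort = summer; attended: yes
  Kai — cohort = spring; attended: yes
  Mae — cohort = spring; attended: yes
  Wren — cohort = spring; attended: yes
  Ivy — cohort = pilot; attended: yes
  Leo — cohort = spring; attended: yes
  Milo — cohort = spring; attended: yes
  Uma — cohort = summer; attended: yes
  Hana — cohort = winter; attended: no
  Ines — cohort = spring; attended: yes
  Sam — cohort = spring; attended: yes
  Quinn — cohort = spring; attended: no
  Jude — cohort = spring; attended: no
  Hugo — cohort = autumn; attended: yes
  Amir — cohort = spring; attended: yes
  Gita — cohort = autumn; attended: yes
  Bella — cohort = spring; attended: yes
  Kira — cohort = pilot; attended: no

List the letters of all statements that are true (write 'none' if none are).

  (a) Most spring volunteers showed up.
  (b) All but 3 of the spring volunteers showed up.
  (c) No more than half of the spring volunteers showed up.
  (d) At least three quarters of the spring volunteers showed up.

|A| = 15, |A ∩ B| = 13, |A ∖ B| = 2.
(a) |A ∩ B| > |A ∖ B|: holds.
(b) |A ∖ B| = 3: fails.
(c) |A ∩ B| ≤ |A ∖ B|: fails.
(d) |A ∩ B| / |A| ≥ 3/4: holds.

(a), (d)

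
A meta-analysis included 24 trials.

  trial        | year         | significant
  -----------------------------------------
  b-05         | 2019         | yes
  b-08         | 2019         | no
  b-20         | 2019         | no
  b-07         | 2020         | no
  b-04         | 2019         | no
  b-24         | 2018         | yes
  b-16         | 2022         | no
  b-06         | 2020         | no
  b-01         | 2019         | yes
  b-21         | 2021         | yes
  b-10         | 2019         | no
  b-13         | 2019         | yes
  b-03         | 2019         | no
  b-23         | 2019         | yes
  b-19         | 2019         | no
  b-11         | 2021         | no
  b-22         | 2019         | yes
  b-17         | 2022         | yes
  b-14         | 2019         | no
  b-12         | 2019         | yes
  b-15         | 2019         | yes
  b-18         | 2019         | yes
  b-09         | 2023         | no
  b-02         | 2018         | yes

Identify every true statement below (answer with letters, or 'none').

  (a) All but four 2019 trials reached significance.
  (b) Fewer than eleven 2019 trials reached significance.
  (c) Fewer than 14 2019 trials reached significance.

(b), (c)

|A| = 15, |A ∩ B| = 8, |A ∖ B| = 7.
(a) |A ∖ B| = 4: fails.
(b) |A ∩ B| < 11: holds.
(c) |A ∩ B| < 14: holds.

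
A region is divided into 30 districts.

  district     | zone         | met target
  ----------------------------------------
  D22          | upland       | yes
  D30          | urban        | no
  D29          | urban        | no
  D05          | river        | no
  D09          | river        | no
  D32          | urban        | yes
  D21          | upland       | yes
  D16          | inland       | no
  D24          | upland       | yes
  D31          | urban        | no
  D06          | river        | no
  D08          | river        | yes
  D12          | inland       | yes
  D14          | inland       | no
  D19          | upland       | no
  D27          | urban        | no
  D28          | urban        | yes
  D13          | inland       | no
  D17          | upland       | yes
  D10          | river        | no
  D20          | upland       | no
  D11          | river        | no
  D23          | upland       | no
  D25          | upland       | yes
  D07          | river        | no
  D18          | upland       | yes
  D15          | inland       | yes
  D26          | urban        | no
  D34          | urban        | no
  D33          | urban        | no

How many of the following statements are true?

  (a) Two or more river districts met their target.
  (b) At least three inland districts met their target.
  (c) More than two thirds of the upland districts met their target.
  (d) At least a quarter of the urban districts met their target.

(a) river: |A| = 7, |A ∩ B| = 1; needs |A ∩ B| ≥ 2 — false.
(b) inland: |A| = 5, |A ∩ B| = 2; needs |A ∩ B| ≥ 3 — false.
(c) upland: |A| = 9, |A ∩ B| = 6; needs |A ∩ B| / |A| > 2/3 — false.
(d) urban: |A| = 9, |A ∩ B| = 2; needs |A ∩ B| / |A| ≥ 1/4 — false.

0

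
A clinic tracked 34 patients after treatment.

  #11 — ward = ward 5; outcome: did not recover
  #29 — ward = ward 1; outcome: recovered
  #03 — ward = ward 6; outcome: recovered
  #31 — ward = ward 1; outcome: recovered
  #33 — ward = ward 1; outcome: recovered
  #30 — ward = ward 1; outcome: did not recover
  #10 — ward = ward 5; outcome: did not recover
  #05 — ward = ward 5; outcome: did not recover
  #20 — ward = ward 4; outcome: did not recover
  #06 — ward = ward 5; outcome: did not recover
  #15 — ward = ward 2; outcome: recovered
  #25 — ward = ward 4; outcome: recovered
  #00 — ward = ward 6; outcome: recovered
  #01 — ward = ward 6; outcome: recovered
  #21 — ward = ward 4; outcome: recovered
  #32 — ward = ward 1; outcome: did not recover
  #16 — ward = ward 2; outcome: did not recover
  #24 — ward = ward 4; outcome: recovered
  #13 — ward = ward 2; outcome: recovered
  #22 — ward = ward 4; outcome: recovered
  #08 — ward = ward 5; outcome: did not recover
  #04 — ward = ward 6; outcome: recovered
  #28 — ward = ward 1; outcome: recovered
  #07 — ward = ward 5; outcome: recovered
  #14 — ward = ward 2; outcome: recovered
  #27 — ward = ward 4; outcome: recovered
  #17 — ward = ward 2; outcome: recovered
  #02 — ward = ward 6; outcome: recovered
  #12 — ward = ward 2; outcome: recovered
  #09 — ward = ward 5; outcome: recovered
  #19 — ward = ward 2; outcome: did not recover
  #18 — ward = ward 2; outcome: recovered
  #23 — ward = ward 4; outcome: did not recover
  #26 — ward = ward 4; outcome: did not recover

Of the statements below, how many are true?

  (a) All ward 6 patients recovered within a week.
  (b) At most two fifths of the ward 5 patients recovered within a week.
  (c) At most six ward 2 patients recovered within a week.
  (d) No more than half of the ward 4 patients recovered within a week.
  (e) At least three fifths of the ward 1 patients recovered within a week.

4

(a) ward 6: |A| = 5, |A ∩ B| = 5; needs A ⊆ B, i.e. every element of A is in B (|A ∖ B| = 0) — true.
(b) ward 5: |A| = 7, |A ∩ B| = 2; needs |A ∩ B| / |A| ≤ 2/5 — true.
(c) ward 2: |A| = 8, |A ∩ B| = 6; needs |A ∩ B| ≤ 6 — true.
(d) ward 4: |A| = 8, |A ∩ B| = 5; needs |A ∩ B| ≤ |A ∖ B| — false.
(e) ward 1: |A| = 6, |A ∩ B| = 4; needs |A ∩ B| / |A| ≥ 3/5 — true.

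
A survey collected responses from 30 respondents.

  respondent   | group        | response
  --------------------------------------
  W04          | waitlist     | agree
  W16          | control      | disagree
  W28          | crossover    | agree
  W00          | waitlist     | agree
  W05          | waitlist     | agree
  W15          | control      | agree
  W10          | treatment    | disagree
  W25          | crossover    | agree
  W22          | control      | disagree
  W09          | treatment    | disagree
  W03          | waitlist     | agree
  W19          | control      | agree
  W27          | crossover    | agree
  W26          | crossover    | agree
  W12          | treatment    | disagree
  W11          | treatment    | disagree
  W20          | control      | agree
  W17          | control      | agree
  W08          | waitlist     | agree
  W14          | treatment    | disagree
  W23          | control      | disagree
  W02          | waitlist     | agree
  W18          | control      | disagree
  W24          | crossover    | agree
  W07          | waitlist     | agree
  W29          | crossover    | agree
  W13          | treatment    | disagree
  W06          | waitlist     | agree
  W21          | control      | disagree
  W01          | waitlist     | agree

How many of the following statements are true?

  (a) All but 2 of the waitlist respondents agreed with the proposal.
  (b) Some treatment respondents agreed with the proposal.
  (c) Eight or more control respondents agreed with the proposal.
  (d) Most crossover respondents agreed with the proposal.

1

(a) waitlist: |A| = 9, |A ∩ B| = 9; needs |A ∖ B| = 2 — false.
(b) treatment: |A| = 6, |A ∩ B| = 0; needs A ∩ B ≠ ∅ (|A ∩ B| ≥ 1) — false.
(c) control: |A| = 9, |A ∩ B| = 4; needs |A ∩ B| ≥ 8 — false.
(d) crossover: |A| = 6, |A ∩ B| = 6; needs |A ∩ B| > |A ∖ B| — true.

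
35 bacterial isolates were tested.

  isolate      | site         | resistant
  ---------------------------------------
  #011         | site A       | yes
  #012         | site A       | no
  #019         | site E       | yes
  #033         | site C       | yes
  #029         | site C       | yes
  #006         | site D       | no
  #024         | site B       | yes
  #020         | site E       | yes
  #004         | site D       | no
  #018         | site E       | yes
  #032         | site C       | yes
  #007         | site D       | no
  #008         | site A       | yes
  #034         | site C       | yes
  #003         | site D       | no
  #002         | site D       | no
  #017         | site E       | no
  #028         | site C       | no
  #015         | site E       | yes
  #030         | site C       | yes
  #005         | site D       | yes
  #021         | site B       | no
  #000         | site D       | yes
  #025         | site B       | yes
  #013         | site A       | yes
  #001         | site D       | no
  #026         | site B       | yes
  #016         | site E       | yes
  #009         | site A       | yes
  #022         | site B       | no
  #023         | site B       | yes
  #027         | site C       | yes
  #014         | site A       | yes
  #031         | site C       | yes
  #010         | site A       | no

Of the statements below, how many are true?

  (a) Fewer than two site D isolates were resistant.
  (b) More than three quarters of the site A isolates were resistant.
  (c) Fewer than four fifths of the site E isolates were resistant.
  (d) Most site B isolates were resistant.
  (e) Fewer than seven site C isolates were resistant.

1

(a) site D: |A| = 8, |A ∩ B| = 2; needs |A ∩ B| < 2 — false.
(b) site A: |A| = 7, |A ∩ B| = 5; needs |A ∩ B| / |A| > 3/4 — false.
(c) site E: |A| = 6, |A ∩ B| = 5; needs |A ∩ B| / |A| < 4/5 — false.
(d) site B: |A| = 6, |A ∩ B| = 4; needs |A ∩ B| > |A ∖ B| — true.
(e) site C: |A| = 8, |A ∩ B| = 7; needs |A ∩ B| < 7 — false.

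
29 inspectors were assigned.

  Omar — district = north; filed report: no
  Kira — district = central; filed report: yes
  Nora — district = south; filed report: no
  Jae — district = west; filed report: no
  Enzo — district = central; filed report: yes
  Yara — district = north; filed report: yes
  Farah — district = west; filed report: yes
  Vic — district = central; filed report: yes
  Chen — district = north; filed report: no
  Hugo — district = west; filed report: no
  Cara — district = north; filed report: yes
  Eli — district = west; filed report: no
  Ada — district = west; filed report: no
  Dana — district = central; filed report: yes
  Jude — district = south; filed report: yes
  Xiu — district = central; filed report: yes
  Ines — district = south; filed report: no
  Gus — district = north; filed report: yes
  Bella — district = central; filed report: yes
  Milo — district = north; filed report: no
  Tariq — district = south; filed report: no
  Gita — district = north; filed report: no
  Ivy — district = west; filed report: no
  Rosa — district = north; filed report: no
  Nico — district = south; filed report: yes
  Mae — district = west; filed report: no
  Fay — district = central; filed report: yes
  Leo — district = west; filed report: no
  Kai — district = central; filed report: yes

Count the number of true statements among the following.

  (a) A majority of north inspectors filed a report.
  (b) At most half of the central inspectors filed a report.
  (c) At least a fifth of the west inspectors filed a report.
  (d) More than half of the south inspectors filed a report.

0

(a) north: |A| = 8, |A ∩ B| = 3; needs |A ∩ B| > |A ∖ B| — false.
(b) central: |A| = 8, |A ∩ B| = 8; needs |A ∩ B| ≤ |A ∖ B| — false.
(c) west: |A| = 8, |A ∩ B| = 1; needs |A ∩ B| / |A| ≥ 1/5 — false.
(d) south: |A| = 5, |A ∩ B| = 2; needs |A ∩ B| > |A ∖ B| — false.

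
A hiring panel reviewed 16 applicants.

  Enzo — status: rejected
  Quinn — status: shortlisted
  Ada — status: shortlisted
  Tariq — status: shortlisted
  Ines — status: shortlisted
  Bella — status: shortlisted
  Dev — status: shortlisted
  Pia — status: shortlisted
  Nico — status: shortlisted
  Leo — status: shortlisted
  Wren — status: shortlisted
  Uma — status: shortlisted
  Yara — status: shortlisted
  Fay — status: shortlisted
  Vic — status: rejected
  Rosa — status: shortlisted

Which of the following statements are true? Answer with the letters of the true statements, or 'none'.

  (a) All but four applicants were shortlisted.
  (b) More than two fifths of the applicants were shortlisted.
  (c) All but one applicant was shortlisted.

(b)

|A| = 16, |A ∩ B| = 14, |A ∖ B| = 2.
(a) |A ∖ B| = 4: fails.
(b) |A ∩ B| / |A| > 2/5: holds.
(c) |A ∖ B| = 1: fails.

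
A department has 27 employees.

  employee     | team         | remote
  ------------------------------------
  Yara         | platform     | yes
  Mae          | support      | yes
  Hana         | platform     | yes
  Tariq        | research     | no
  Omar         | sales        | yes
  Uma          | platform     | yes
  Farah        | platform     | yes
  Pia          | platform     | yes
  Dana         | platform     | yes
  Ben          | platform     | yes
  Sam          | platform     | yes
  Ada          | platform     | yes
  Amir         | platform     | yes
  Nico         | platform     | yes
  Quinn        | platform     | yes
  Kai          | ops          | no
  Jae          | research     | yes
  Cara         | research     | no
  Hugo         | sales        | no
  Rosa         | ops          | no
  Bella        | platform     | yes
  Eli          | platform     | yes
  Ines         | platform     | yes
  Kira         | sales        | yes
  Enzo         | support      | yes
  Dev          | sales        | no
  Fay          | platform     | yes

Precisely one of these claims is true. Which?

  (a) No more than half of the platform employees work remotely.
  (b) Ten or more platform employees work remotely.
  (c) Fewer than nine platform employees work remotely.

(b)

|A| = 16, |A ∩ B| = 16, |A ∖ B| = 0.
(a) requires |A ∩ B| ≤ |A ∖ B|: false.
(b) requires |A ∩ B| ≥ 10: true.
(c) requires |A ∩ B| < 9: false.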